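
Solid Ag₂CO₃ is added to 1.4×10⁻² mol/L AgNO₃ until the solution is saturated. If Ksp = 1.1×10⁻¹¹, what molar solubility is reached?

5.6×10⁻⁸ M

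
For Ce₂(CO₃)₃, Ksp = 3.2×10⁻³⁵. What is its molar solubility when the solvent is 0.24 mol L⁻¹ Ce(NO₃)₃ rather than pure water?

2.7×10⁻¹² M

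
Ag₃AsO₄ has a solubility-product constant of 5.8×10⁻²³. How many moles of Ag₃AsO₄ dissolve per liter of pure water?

1.2×10⁻⁶ M

Ag₃AsO₄(s) ⇌ 3 Ag⁺(aq) + AsO₄³⁻(aq)
For each mole of Ag₃AsO₄ that dissolves per liter, [Ag⁺] = 3s and [AsO₄³⁻] = s; let s denote this solubility.
Ksp = [Ag⁺]^3[AsO₄³⁻] = (3s)^3 · s = 27s^4
27s^4 = 5.8×10⁻²³  ⇒  s^4 = 2.1×10⁻²⁴
Taking the 4th root, s = 1.2×10⁻⁶ M.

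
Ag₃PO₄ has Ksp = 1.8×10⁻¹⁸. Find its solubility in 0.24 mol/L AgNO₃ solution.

1.3×10⁻¹⁶ M

Ag₃PO₄(s) ⇌ 3 Ag⁺(aq) + PO₄³⁻(aq)
The solution already contains Ag⁺ at 0.24 mol/L. Let s be the molar solubility of Ag₃PO₄.
[Ag⁺] ≈ 0.24 mol/L (common ion dominates); [PO₄³⁻] = s.
Ksp = [Ag⁺]^3[PO₄³⁻] = (0.24)^3s
s = 1.8×10⁻¹⁸ / (0.24)^3 = 1.3×10⁻¹⁶
s = 1.3×10⁻¹⁶ mol/L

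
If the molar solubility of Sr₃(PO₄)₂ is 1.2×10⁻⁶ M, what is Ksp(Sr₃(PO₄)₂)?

Sr₃(PO₄)₂(s) ⇌ 3 Sr²⁺(aq) + 2 PO₄³⁻(aq)
With molar solubility s: [Sr²⁺] = 3s, [PO₄³⁻] = 2s.
Ksp = [Sr²⁺]^3[PO₄³⁻]^2 = (3s)^3 · (2s)^2 = 108s^5
Ksp = 108 × (1.2×10⁻⁶)^5 = 2.7×10⁻²⁸

Ksp = 2.7×10⁻²⁸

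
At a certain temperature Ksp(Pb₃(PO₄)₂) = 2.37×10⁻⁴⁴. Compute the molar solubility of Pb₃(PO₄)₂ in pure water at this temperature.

7.38×10⁻¹⁰ M

Pb₃(PO₄)₂(s) ⇌ 3 Pb²⁺(aq) + 2 PO₄³⁻(aq)
Call the molar solubility s, so that [Pb²⁺] = 3s and [PO₄³⁻] = 2s.
Ksp = [Pb²⁺]^3[PO₄³⁻]^2 = (3s)^3 · (2s)^2 = 108s^5
108s^5 = 2.37×10⁻⁴⁴  ⇒  s^5 = 2.19×10⁻⁴⁶
s = (2.19×10⁻⁴⁶)^(1/5) = 7.38×10⁻¹⁰ M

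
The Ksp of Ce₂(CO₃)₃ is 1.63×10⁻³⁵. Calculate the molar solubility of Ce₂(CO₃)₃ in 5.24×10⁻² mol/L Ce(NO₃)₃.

6.04×10⁻¹² M

Ce₂(CO₃)₃(s) ⇌ 2 Ce³⁺(aq) + 3 CO₃²⁻(aq)
With Ce³⁺ already at 5.24×10⁻² mol/L and s small, take [Ce³⁺] ≈ 5.24×10⁻² mol/L and [CO₃²⁻] = 3s.
Ksp = [Ce³⁺]^2[CO₃²⁻]^3 = (5.24×10⁻²)^2(3s)^3
(3s)^3 = 1.63×10⁻³⁵ / (5.24×10⁻²)^2 = 5.94×10⁻³³
s = 6.04×10⁻¹² mol/L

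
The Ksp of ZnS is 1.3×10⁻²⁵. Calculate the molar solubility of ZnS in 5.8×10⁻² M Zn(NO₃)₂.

2.2×10⁻²⁴ M

ZnS(s) ⇌ Zn²⁺(aq) + S²⁻(aq)
The solution already contains Zn²⁺ at 5.8×10⁻² M. Let s be the molar solubility of ZnS.
[Zn²⁺] ≈ 5.8×10⁻² M (common ion dominates); [S²⁻] = s.
Ksp = [Zn²⁺][S²⁻] = (5.8×10⁻²)s
s = 1.3×10⁻²⁵ / (5.8×10⁻²) = 2.2×10⁻²⁴
s = 2.2×10⁻²⁴ M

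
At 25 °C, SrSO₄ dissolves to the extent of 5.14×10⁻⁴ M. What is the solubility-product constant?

Ksp = 2.64×10⁻⁷

SrSO₄(s) ⇌ Sr²⁺(aq) + SO₄²⁻(aq)
For each mole of SrSO₄ that dissolves per liter, [Sr²⁺] = s and [SO₄²⁻] = s; let s denote this solubility.
Ksp = [Sr²⁺][SO₄²⁻] = s · s = s^2
Ksp = (5.14×10⁻⁴)^2 = 2.64×10⁻⁷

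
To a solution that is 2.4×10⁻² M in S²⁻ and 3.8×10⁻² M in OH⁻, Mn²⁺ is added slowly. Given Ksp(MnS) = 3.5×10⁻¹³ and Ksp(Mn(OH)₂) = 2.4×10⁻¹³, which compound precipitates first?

Precipitation begins when Q = Ksp.
For MnS: [Mn²⁺] = (Ksp/[S²⁻]) = 1.5×10⁻¹¹ M
For Mn(OH)₂: [Mn²⁺] = (Ksp/[OH⁻]^2) = 1.7×10⁻¹⁰ M
Since MnS needs less Mn²⁺ to reach saturation, it precipitates first.

MnS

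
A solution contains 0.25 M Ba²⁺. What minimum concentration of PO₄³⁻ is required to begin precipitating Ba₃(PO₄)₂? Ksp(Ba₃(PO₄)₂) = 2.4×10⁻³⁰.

1.2×10⁻¹⁴ M

Precipitation of each salt begins when its ion product equals Ksp.
Ba₃(PO₄)₂(s) ⇌ 3 Ba²⁺(aq) + 2 PO₄³⁻(aq)
Ksp = [Ba²⁺]^3[PO₄³⁻]^2 = [PO₄³⁻]^2(0.25)^3
[PO₄³⁻]^2 = 2.4×10⁻³⁰ / (0.25)^3 = 1.5×10⁻²⁸
[PO₄³⁻] = 1.2×10⁻¹⁴ M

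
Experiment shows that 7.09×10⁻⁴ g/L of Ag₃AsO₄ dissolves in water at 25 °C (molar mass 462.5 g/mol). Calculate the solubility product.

Convert to molarity: s = 7.09×10⁻⁴ / 462.5 = 1.5330×10⁻⁶ mol/L
Ag₃AsO₄(s) ⇌ 3 Ag⁺(aq) + AsO₄³⁻(aq)
Let s be the molar solubility. Then [Ag⁺] = 3s and [AsO₄³⁻] = s.
Ksp = [Ag⁺]^3[AsO₄³⁻] = (3s)^3 · s = 27s^4
Ksp = 27 × (1.5330×10⁻⁶)^4 = 1.49×10⁻²²

Ksp = 1.49×10⁻²²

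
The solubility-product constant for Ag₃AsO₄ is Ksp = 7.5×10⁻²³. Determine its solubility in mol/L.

Ag₃AsO₄(s) ⇌ 3 Ag⁺(aq) + AsO₄³⁻(aq)
With molar solubility s: [Ag⁺] = 3s, [AsO₄³⁻] = s.
Ksp = [Ag⁺]^3[AsO₄³⁻] = (3s)^3 · s = 27s^4
27s^4 = 7.5×10⁻²³  ⇒  s^4 = 2.8×10⁻²⁴
Taking the 4th root, s = 1.3×10⁻⁶ mol L⁻¹.

1.3×10⁻⁶ M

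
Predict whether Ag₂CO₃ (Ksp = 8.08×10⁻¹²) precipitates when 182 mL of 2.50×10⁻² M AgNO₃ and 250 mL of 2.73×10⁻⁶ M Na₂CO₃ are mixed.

Yes

Total volume after mixing = 182 + 250 = 432 mL.
[Ag⁺] = (2.50×10⁻²)(182)/432 = 1.05×10⁻² M
[CO₃²⁻] = (2.73×10⁻⁶)(250)/432 = 1.58×10⁻⁶ M
Q = [Ag⁺]^2[CO₃²⁻] = 1.75×10⁻¹⁰
Since Q (1.75×10⁻¹⁰) exceeds Ksp (8.08×10⁻¹²), Ag₂CO₃ will precipitate.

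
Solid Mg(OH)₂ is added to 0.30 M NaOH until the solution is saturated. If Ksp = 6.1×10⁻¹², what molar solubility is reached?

6.8×10⁻¹¹ M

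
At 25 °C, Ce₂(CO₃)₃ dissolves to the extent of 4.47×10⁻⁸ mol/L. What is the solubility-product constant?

Ksp = 1.93×10⁻³⁵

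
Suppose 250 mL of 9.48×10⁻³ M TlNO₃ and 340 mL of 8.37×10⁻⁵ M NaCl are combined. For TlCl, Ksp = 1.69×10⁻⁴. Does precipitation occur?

The combined volume is 590 mL.
[Tl⁺] = (9.48×10⁻³)(250)/590 = 4.02×10⁻³ M
[Cl⁻] = (8.37×10⁻⁵)(340)/590 = 4.82×10⁻⁵ M
Q = [Tl⁺][Cl⁻] = 1.94×10⁻⁷
Since Q (1.94×10⁻⁷) is less than Ksp (1.69×10⁻⁴), no TlCl precipitates.

No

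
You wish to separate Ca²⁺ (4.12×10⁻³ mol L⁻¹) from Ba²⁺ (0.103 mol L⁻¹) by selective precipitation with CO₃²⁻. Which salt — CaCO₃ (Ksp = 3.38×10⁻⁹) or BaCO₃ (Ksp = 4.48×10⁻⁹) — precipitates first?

The threshold for precipitation is Q = Ksp.
For CaCO₃: [CO₃²⁻] = (Ksp/[Ca²⁺]) = 8.20×10⁻⁷ mol L⁻¹
For BaCO₃: [CO₃²⁻] = (Ksp/[Ba²⁺]) = 4.35×10⁻⁸ mol L⁻¹
BaCO₃ requires the lower [CO₃²⁻], so it precipitates first.

BaCO₃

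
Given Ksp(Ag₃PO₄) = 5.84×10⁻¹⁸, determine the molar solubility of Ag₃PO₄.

2.16×10⁻⁵ M

Ag₃PO₄(s) ⇌ 3 Ag⁺(aq) + PO₄³⁻(aq)
Call the molar solubility s, so that [Ag⁺] = 3s and [PO₄³⁻] = s.
Ksp = [Ag⁺]^3[PO₄³⁻] = (3s)^3 · s = 27s^4
27s^4 = 5.84×10⁻¹⁸  ⇒  s^4 = 2.16×10⁻¹⁹
Taking the 4th root, s = 2.16×10⁻⁵ mol L⁻¹.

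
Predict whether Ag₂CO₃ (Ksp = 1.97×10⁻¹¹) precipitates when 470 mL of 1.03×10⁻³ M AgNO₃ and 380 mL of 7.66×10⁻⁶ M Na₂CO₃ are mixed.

No

After mixing, V = 470 mL + 380 mL = 850 mL.
[Ag⁺] = (1.03×10⁻³)(470)/850 = 5.70×10⁻⁴ M
[CO₃²⁻] = (7.66×10⁻⁶)(380)/850 = 3.42×10⁻⁶ M
Q = [Ag⁺]^2[CO₃²⁻] = 1.11×10⁻¹²
Since Q (1.11×10⁻¹²) is less than Ksp (1.97×10⁻¹¹), no Ag₂CO₃ precipitates.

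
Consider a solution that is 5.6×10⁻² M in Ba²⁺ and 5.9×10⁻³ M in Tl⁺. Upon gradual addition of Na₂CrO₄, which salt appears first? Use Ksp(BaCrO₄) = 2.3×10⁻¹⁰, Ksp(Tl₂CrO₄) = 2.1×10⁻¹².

BaCrO₄

Precipitation of each salt begins when its ion product equals Ksp.
For BaCrO₄: [CrO₄²⁻] = (Ksp/[Ba²⁺]) = 4.1×10⁻⁹ M
For Tl₂CrO₄: [CrO₄²⁻] = (Ksp/[Tl⁺]^2) = 6.0×10⁻⁸ M
The smaller threshold [CrO₄²⁻] is reached first, so BaCrO₄ precipitates first.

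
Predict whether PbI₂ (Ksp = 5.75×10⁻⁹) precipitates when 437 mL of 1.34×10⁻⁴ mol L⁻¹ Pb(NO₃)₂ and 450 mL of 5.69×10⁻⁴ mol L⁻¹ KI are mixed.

The combined volume is 887 mL.
[Pb²⁺] = (1.34×10⁻⁴)(437)/887 = 6.60×10⁻⁵ mol L⁻¹
[I⁻] = (5.69×10⁻⁴)(450)/887 = 2.89×10⁻⁴ mol L⁻¹
Q = [Pb²⁺][I⁻]^2 = 5.50×10⁻¹²
Q < Ksp (5.50×10⁻¹² vs 5.75×10⁻⁹); the solution remains unsaturated and no precipitate forms.

No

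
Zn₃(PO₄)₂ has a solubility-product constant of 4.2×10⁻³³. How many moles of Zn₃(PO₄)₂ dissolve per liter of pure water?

Zn₃(PO₄)₂(s) ⇌ 3 Zn²⁺(aq) + 2 PO₄³⁻(aq)
For each mole of Zn₃(PO₄)₂ that dissolves per liter, [Zn²⁺] = 3s and [PO₄³⁻] = 2s; let s denote this solubility.
Ksp = [Zn²⁺]^3[PO₄³⁻]^2 = (3s)^3 · (2s)^2 = 108s^5
108s^5 = 4.2×10⁻³³  ⇒  s^5 = 3.9×10⁻³⁵
s = 1.3×10⁻⁷ mol/L

1.3×10⁻⁷ M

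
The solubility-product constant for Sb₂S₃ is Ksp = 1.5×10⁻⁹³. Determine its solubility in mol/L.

1.1×10⁻¹⁹ M

Sb₂S₃(s) ⇌ 2 Sb³⁺(aq) + 3 S²⁻(aq)
If s mol/L of Sb₂S₃ dissolves, [Sb³⁺] = 2s and [S²⁻] = 3s.
Ksp = [Sb³⁺]^2[S²⁻]^3 = (2s)^2 · (3s)^3 = 108s^5
108s^5 = 1.5×10⁻⁹³  ⇒  s^5 = 1.4×10⁻⁹⁵
s = (1.4×10⁻⁹⁵)^(1/5) = 1.1×10⁻¹⁹ M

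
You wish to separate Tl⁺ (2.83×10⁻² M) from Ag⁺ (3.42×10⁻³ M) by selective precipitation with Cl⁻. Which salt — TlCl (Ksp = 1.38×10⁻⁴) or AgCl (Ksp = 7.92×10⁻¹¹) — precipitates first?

AgCl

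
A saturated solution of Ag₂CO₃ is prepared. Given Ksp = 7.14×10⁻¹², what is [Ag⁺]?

Ag₂CO₃(s) ⇌ 2 Ag⁺(aq) + CO₃²⁻(aq)
Let s be the molar solubility. Then [Ag⁺] = 2s and [CO₃²⁻] = s.
Ksp = [Ag⁺]^2[CO₃²⁻] = (2s)^2 · s = 4s^3 = 7.14×10⁻¹²
s = 1.21×10⁻⁴ mol L⁻¹
[Ag⁺] = 2s = 2.43×10⁻⁴ mol L⁻¹

2.43×10⁻⁴ M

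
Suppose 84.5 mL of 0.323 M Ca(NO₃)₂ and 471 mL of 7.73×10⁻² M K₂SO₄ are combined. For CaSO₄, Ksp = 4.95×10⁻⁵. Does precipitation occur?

Yes

After mixing, V = 84.5 mL + 471 mL = 555.5 mL.
[Ca²⁺] = (0.323)(84.5)/555.5 = 4.91×10⁻² M
[SO₄²⁻] = (7.73×10⁻²)(471)/555.5 = 6.55×10⁻² M
Q = [Ca²⁺][SO₄²⁻] = 3.22×10⁻³
Q = 3.22×10⁻³ > Ksp = 4.95×10⁻⁵, so the solution is supersaturated and CaSO₄ precipitates.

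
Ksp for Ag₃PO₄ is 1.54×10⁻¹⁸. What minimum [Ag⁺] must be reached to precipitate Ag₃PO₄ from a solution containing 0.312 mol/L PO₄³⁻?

Precipitation of each salt begins when its ion product equals Ksp.
Ag₃PO₄(s) ⇌ 3 Ag⁺(aq) + PO₄³⁻(aq)
Ksp = [Ag⁺]^3[PO₄³⁻] = [Ag⁺]^3(0.312)
[Ag⁺]^3 = 1.54×10⁻¹⁸ / (0.312) = 4.94×10⁻¹⁸
[Ag⁺] = 1.70×10⁻⁶ mol/L

1.70×10⁻⁶ M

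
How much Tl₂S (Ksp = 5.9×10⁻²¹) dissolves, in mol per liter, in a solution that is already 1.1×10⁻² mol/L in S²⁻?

3.7×10⁻¹⁰ M

Tl₂S(s) ⇌ 2 Tl⁺(aq) + S²⁻(aq)
Let s be the solubility of Tl₂S here. The common ion gives [S²⁻] ≈ 1.1×10⁻² mol/L, and [Tl⁺] = 2s.
Ksp = [Tl⁺]^2[S²⁻] = (2s)^2(1.1×10⁻²)
(2s)^2 = 5.9×10⁻²¹ / (1.1×10⁻²) = 5.4×10⁻¹⁹
s = 3.7×10⁻¹⁰ mol/L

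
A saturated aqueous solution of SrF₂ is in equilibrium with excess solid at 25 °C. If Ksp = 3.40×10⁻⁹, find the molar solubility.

SrF₂(s) ⇌ Sr²⁺(aq) + 2 F⁻(aq)
For each mole of SrF₂ that dissolves per liter, [Sr²⁺] = s and [F⁻] = 2s; let s denote this solubility.
Ksp = [Sr²⁺][F⁻]^2 = s · (2s)^2 = 4s^3
4s^3 = 3.40×10⁻⁹  ⇒  s^3 = 8.50×10⁻¹⁰
Taking the 3rd root, s = 9.47×10⁻⁴ mol L⁻¹.

9.47×10⁻⁴ M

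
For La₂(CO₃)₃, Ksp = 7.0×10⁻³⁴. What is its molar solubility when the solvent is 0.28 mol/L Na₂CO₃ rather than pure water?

La₂(CO₃)₃(s) ⇌ 2 La³⁺(aq) + 3 CO₃²⁻(aq)
With CO₃²⁻ already at 0.28 mol/L and s small, take [CO₃²⁻] ≈ 0.28 mol/L and [La³⁺] = 2s.
Ksp = [La³⁺]^2[CO₃²⁻]^3 = (2s)^2(0.28)^3
(2s)^2 = 7.0×10⁻³⁴ / (0.28)^3 = 3.2×10⁻³²
s = 8.9×10⁻¹⁷ mol/L

8.9×10⁻¹⁷ M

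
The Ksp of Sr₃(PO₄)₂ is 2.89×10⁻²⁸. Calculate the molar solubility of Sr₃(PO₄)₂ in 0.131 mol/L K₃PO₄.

8.54×10⁻¹⁰ M

Sr₃(PO₄)₂(s) ⇌ 3 Sr²⁺(aq) + 2 PO₄³⁻(aq)
With PO₄³⁻ already at 0.131 mol/L and s small, take [PO₄³⁻] ≈ 0.131 mol/L and [Sr²⁺] = 3s.
Ksp = [Sr²⁺]^3[PO₄³⁻]^2 = (3s)^3(0.131)^2
(3s)^3 = 2.89×10⁻²⁸ / (0.131)^2 = 1.68×10⁻²⁶
s = 8.54×10⁻¹⁰ mol/L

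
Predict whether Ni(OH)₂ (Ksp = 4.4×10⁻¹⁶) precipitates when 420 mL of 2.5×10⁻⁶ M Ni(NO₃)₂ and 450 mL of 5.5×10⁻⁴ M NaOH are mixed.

The combined volume is 870 mL.
[Ni²⁺] = (2.5×10⁻⁶)(420)/870 = 1.2×10⁻⁶ M
[OH⁻] = (5.5×10⁻⁴)(450)/870 = 2.8×10⁻⁴ M
Q = [Ni²⁺][OH⁻]^2 = 9.8×10⁻¹⁴
Because Q > Ksp (9.8×10⁻¹⁴ vs 4.4×10⁻¹⁶), a precipitate of Ni(OH)₂ forms.

Yes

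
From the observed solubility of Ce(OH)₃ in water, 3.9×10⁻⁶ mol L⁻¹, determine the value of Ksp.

Ksp = 6.2×10⁻²¹

Ce(OH)₃(s) ⇌ Ce³⁺(aq) + 3 OH⁻(aq)
For each mole of Ce(OH)₃ that dissolves per liter, [Ce³⁺] = s and [OH⁻] = 3s; let s denote this solubility.
Ksp = [Ce³⁺][OH⁻]^3 = s · (3s)^3 = 27s^4
Ksp = 27 × (3.9×10⁻⁶)^4 = 6.2×10⁻²¹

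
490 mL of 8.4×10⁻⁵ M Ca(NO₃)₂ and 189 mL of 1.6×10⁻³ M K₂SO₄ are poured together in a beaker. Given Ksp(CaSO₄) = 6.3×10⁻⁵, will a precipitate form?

No

The combined volume is 679 mL.
[Ca²⁺] = (8.4×10⁻⁵)(490)/679 = 6.1×10⁻⁵ M
[SO₄²⁻] = (1.6×10⁻³)(189)/679 = 4.5×10⁻⁴ M
Q = [Ca²⁺][SO₄²⁻] = 2.7×10⁻⁸
Since Q (2.7×10⁻⁸) is less than Ksp (6.3×10⁻⁵), no CaSO₄ precipitates.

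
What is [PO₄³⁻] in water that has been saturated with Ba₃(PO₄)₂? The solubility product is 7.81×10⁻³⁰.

1.18×10⁻⁶ M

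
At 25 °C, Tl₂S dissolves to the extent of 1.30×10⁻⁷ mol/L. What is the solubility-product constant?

Ksp = 8.79×10⁻²¹

Tl₂S(s) ⇌ 2 Tl⁺(aq) + S²⁻(aq)
If s mol/L of Tl₂S dissolves, [Tl⁺] = 2s and [S²⁻] = s.
Ksp = [Tl⁺]^2[S²⁻] = (2s)^2 · s = 4s^3
Ksp = 4 × (1.30×10⁻⁷)^3 = 8.79×10⁻²¹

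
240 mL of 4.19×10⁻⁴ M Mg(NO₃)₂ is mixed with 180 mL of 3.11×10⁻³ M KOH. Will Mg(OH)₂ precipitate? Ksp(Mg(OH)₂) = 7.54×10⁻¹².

Yes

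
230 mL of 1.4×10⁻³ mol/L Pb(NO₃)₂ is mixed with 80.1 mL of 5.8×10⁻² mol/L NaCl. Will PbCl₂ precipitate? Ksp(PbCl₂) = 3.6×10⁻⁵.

Total volume after mixing = 230 + 80.1 = 310.1 mL.
[Pb²⁺] = (1.4×10⁻³)(230)/310.1 = 1.0×10⁻³ mol/L
[Cl⁻] = (5.8×10⁻²)(80.1)/310.1 = 1.5×10⁻² mol/L
Q = [Pb²⁺][Cl⁻]^2 = 2.3×10⁻⁷
Since Q (2.3×10⁻⁷) is less than Ksp (3.6×10⁻⁵), no PbCl₂ precipitates.

No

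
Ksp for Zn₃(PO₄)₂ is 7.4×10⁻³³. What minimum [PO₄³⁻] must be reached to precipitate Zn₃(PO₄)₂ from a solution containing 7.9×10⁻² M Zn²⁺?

3.9×10⁻¹⁵ M

Precipitation of each salt begins when its ion product equals Ksp.
Zn₃(PO₄)₂(s) ⇌ 3 Zn²⁺(aq) + 2 PO₄³⁻(aq)
Ksp = [Zn²⁺]^3[PO₄³⁻]^2 = [PO₄³⁻]^2(7.9×10⁻²)^3
[PO₄³⁻]^2 = 7.4×10⁻³³ / (7.9×10⁻²)^3 = 1.5×10⁻²⁹
[PO₄³⁻] = 3.9×10⁻¹⁵ M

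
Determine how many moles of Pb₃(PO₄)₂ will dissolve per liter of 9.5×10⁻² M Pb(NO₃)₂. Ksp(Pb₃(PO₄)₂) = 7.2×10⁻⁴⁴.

4.6×10⁻²¹ M

Pb₃(PO₄)₂(s) ⇌ 3 Pb²⁺(aq) + 2 PO₄³⁻(aq)
The solution already contains Pb²⁺ at 9.5×10⁻² M. Let s be the molar solubility of Pb₃(PO₄)₂.
[Pb²⁺] ≈ 9.5×10⁻² M (common ion dominates); [PO₄³⁻] = 2s.
Ksp = [Pb²⁺]^3[PO₄³⁻]^2 = (9.5×10⁻²)^3(2s)^2
(2s)^2 = 7.2×10⁻⁴⁴ / (9.5×10⁻²)^3 = 8.4×10⁻⁴¹
s = 4.6×10⁻²¹ M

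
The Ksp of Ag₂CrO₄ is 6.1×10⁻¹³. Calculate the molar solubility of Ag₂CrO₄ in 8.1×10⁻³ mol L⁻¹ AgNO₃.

9.3×10⁻⁹ M

Ag₂CrO₄(s) ⇌ 2 Ag⁺(aq) + CrO₄²⁻(aq)
Ag⁺ is already present at 8.1×10⁻³ mol L⁻¹. If s mol/L of Ag₂CrO₄ dissolves, [CrO₄²⁻] = s while [Ag⁺] ≈ 8.1×10⁻³ mol L⁻¹.
Ksp = [Ag⁺]^2[CrO₄²⁻] = (8.1×10⁻³)^2s
s = 6.1×10⁻¹³ / (8.1×10⁻³)^2 = 9.3×10⁻⁹
s = 9.3×10⁻⁹ mol L⁻¹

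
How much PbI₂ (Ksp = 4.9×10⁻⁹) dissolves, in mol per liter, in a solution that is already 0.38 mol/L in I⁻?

3.4×10⁻⁸ M

PbI₂(s) ⇌ Pb²⁺(aq) + 2 I⁻(aq)
The solution already contains I⁻ at 0.38 mol/L. Let s be the molar solubility of PbI₂.
[I⁻] ≈ 0.38 mol/L (common ion dominates); [Pb²⁺] = s.
Ksp = [Pb²⁺][I⁻]^2 = s(0.38)^2
s = 4.9×10⁻⁹ / (0.38)^2 = 3.4×10⁻⁸
s = 3.4×10⁻⁸ mol/L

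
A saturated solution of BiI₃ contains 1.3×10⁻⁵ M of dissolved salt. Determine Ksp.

Ksp = 7.7×10⁻¹⁹

BiI₃(s) ⇌ Bi³⁺(aq) + 3 I⁻(aq)
Call the molar solubility s, so that [Bi³⁺] = s and [I⁻] = 3s.
Ksp = [Bi³⁺][I⁻]^3 = s · (3s)^3 = 27s^4
Ksp = 27 × (1.3×10⁻⁵)^4 = 7.7×10⁻¹⁹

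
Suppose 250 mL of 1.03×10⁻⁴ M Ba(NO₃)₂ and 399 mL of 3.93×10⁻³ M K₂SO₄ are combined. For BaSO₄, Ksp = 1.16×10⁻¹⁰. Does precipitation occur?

The combined volume is 649 mL.
[Ba²⁺] = (1.03×10⁻⁴)(250)/649 = 3.97×10⁻⁵ M
[SO₄²⁻] = (3.93×10⁻³)(399)/649 = 2.42×10⁻³ M
Q = [Ba²⁺][SO₄²⁻] = 9.59×10⁻⁸
Q = 9.59×10⁻⁸ > Ksp = 1.16×10⁻¹⁰, so the solution is supersaturated and BaSO₄ precipitates.

Yes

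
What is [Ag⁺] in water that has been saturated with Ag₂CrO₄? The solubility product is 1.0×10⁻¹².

Ag₂CrO₄(s) ⇌ 2 Ag⁺(aq) + CrO₄²⁻(aq)
Call the molar solubility s, so that [Ag⁺] = 2s and [CrO₄²⁻] = s.
Ksp = [Ag⁺]^2[CrO₄²⁻] = (2s)^2 · s = 4s^3 = 1.0×10⁻¹²
s = 6.3×10⁻⁵ mol L⁻¹
[Ag⁺] = 2s = 1.3×10⁻⁴ mol L⁻¹

1.3×10⁻⁴ M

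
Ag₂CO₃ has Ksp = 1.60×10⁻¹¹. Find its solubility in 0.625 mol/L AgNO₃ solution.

4.10×10⁻¹¹ M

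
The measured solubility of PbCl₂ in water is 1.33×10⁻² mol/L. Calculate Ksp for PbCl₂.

PbCl₂(s) ⇌ Pb²⁺(aq) + 2 Cl⁻(aq)
Let s be the molar solubility. Then [Pb²⁺] = s and [Cl⁻] = 2s.
Ksp = [Pb²⁺][Cl⁻]^2 = s · (2s)^2 = 4s^3
Ksp = 4 × (1.33×10⁻²)^3 = 9.41×10⁻⁶

Ksp = 9.41×10⁻⁶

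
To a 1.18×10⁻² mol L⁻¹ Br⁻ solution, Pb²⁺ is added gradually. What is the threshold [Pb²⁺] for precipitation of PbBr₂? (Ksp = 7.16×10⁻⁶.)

5.14×10⁻² M

The threshold for precipitation is Q = Ksp.
PbBr₂(s) ⇌ Pb²⁺(aq) + 2 Br⁻(aq)
Ksp = [Pb²⁺][Br⁻]^2 = [Pb²⁺](1.18×10⁻²)^2
[Pb²⁺] = 7.16×10⁻⁶ / (1.18×10⁻²)^2 = 5.14×10⁻²
[Pb²⁺] = 5.14×10⁻² mol L⁻¹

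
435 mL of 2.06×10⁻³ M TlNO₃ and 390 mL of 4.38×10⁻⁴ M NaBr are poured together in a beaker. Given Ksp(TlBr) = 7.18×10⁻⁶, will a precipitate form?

After mixing, V = 435 mL + 390 mL = 825 mL.
[Tl⁺] = (2.06×10⁻³)(435)/825 = 1.09×10⁻³ M
[Br⁻] = (4.38×10⁻⁴)(390)/825 = 2.07×10⁻⁴ M
Q = [Tl⁺][Br⁻] = 2.25×10⁻⁷
Since Q (2.25×10⁻⁷) is less than Ksp (7.18×10⁻⁶), no TlBr precipitates.

No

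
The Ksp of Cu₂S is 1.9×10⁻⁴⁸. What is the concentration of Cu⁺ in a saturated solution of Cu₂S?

1.6×10⁻¹⁶ M

Cu₂S(s) ⇌ 2 Cu⁺(aq) + S²⁻(aq)
With molar solubility s: [Cu⁺] = 2s, [S²⁻] = s.
Ksp = [Cu⁺]^2[S²⁻] = (2s)^2 · s = 4s^3 = 1.9×10⁻⁴⁸
s = 7.8×10⁻¹⁷ mol/L
[Cu⁺] = 2s = 1.6×10⁻¹⁶ mol/L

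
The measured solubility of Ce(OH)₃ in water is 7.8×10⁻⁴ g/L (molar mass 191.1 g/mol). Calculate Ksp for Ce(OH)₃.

Ksp = 7.5×10⁻²¹

Molar solubility s = (7.8×10⁻⁴ g/L) / (191.1 g/mol) = 4.082×10⁻⁶ mol/L
Ce(OH)₃(s) ⇌ Ce³⁺(aq) + 3 OH⁻(aq)
With molar solubility s: [Ce³⁺] = s, [OH⁻] = 3s.
Ksp = [Ce³⁺][OH⁻]^3 = s · (3s)^3 = 27s^4
Ksp = 27 × (4.082×10⁻⁶)^4 = 7.5×10⁻²¹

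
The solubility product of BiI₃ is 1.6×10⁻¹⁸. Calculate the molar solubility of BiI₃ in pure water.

1.6×10⁻⁵ M

BiI₃(s) ⇌ Bi³⁺(aq) + 3 I⁻(aq)
For each mole of BiI₃ that dissolves per liter, [Bi³⁺] = s and [I⁻] = 3s; let s denote this solubility.
Ksp = [Bi³⁺][I⁻]^3 = s · (3s)^3 = 27s^4
27s^4 = 1.6×10⁻¹⁸  ⇒  s^4 = 5.9×10⁻²⁰
s = 1.6×10⁻⁵ mol/L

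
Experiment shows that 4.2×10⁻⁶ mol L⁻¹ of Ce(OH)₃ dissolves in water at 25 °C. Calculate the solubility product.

Ce(OH)₃(s) ⇌ Ce³⁺(aq) + 3 OH⁻(aq)
Let s be the molar solubility. Then [Ce³⁺] = s and [OH⁻] = 3s.
Ksp = [Ce³⁺][OH⁻]^3 = s · (3s)^3 = 27s^4
Ksp = 27 × (4.2×10⁻⁶)^4 = 8.4×10⁻²¹

Ksp = 8.4×10⁻²¹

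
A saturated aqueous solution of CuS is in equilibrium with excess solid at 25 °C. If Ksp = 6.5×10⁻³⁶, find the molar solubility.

CuS(s) ⇌ Cu²⁺(aq) + S²⁻(aq)
With molar solubility s: [Cu²⁺] = s, [S²⁻] = s.
Ksp = [Cu²⁺][S²⁻] = s · s = s^2
s^2 = 6.5×10⁻³⁶
s = 2.5×10⁻¹⁸ mol/L

2.5×10⁻¹⁸ M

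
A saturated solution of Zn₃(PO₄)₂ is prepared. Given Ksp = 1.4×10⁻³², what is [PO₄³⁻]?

3.3×10⁻⁷ M

Zn₃(PO₄)₂(s) ⇌ 3 Zn²⁺(aq) + 2 PO₄³⁻(aq)
For each mole of Zn₃(PO₄)₂ that dissolves per liter, [Zn²⁺] = 3s and [PO₄³⁻] = 2s; let s denote this solubility.
Ksp = [Zn²⁺]^3[PO₄³⁻]^2 = (3s)^3 · (2s)^2 = 108s^5 = 1.4×10⁻³²
s = 1.7×10⁻⁷ mol/L
[PO₄³⁻] = 2s = 3.3×10⁻⁷ mol/L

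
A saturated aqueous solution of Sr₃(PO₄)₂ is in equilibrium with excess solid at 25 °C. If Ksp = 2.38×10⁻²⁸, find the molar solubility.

1.17×10⁻⁶ M

Sr₃(PO₄)₂(s) ⇌ 3 Sr²⁺(aq) + 2 PO₄³⁻(aq)
If s mol/L of Sr₃(PO₄)₂ dissolves, [Sr²⁺] = 3s and [PO₄³⁻] = 2s.
Ksp = [Sr²⁺]^3[PO₄³⁻]^2 = (3s)^3 · (2s)^2 = 108s^5
108s^5 = 2.38×10⁻²⁸  ⇒  s^5 = 2.20×10⁻³⁰
s = (2.20×10⁻³⁰)^(1/5) = 1.17×10⁻⁶ M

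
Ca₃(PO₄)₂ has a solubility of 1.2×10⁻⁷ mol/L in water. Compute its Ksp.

Ksp = 2.7×10⁻³³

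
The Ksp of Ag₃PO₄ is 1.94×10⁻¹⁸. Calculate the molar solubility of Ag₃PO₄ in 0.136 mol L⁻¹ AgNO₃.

Ag₃PO₄(s) ⇌ 3 Ag⁺(aq) + PO₄³⁻(aq)
Ag⁺ is already present at 0.136 mol L⁻¹. If s mol/L of Ag₃PO₄ dissolves, [PO₄³⁻] = s while [Ag⁺] ≈ 0.136 mol L⁻¹.
Ksp = [Ag⁺]^3[PO₄³⁻] = (0.136)^3s
s = 1.94×10⁻¹⁸ / (0.136)^3 = 7.71×10⁻¹⁶
s = 7.71×10⁻¹⁶ mol L⁻¹

7.71×10⁻¹⁶ M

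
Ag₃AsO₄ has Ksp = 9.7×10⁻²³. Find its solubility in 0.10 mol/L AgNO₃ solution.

Ag₃AsO₄(s) ⇌ 3 Ag⁺(aq) + AsO₄³⁻(aq)
Let s be the solubility of Ag₃AsO₄ here. The common ion gives [Ag⁺] ≈ 0.10 mol/L, and [AsO₄³⁻] = s.
Ksp = [Ag⁺]^3[AsO₄³⁻] = (0.10)^3s
s = 9.7×10⁻²³ / (0.10)^3 = 9.7×10⁻²⁰
s = 9.7×10⁻²⁰ mol/L

9.7×10⁻²⁰ M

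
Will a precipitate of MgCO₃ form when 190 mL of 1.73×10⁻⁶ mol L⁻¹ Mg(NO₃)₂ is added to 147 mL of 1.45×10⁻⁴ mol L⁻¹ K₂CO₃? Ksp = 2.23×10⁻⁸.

Total volume after mixing = 190 + 147 = 337 mL.
[Mg²⁺] = (1.73×10⁻⁶)(190)/337 = 9.75×10⁻⁷ mol L⁻¹
[CO₃²⁻] = (1.45×10⁻⁴)(147)/337 = 6.32×10⁻⁵ mol L⁻¹
Q = [Mg²⁺][CO₃²⁻] = 6.17×10⁻¹¹
Q = 6.17×10⁻¹¹ < Ksp = 2.23×10⁻⁸, so the solution is unsaturated and no precipitate forms.

No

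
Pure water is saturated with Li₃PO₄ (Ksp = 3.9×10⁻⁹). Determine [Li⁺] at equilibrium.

Li₃PO₄(s) ⇌ 3 Li⁺(aq) + PO₄³⁻(aq)
Let s be the molar solubility. Then [Li⁺] = 3s and [PO₄³⁻] = s.
Ksp = [Li⁺]^3[PO₄³⁻] = (3s)^3 · s = 27s^4 = 3.9×10⁻⁹
s = 3.5×10⁻³ mol L⁻¹
[Li⁺] = 3s = 1.0×10⁻² mol L⁻¹

1.0×10⁻² M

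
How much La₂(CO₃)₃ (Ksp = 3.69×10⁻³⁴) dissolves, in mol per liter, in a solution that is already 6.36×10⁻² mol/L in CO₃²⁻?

La₂(CO₃)₃(s) ⇌ 2 La³⁺(aq) + 3 CO₃²⁻(aq)
The solution already contains CO₃²⁻ at 6.36×10⁻² mol/L. Let s be the molar solubility of La₂(CO₃)₃.
[CO₃²⁻] ≈ 6.36×10⁻² mol/L (common ion dominates); [La³⁺] = 2s.
Ksp = [La³⁺]^2[CO₃²⁻]^3 = (2s)^2(6.36×10⁻²)^3
(2s)^2 = 3.69×10⁻³⁴ / (6.36×10⁻²)^3 = 1.43×10⁻³⁰
s = 5.99×10⁻¹⁶ mol/L

5.99×10⁻¹⁶ M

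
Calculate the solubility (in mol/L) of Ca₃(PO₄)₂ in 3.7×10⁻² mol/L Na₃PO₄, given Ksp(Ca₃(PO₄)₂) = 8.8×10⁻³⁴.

Ca₃(PO₄)₂(s) ⇌ 3 Ca²⁺(aq) + 2 PO₄³⁻(aq)
Let s be the solubility of Ca₃(PO₄)₂ here. The common ion gives [PO₄³⁻] ≈ 3.7×10⁻² mol/L, and [Ca²⁺] = 3s.
Ksp = [Ca²⁺]^3[PO₄³⁻]^2 = (3s)^3(3.7×10⁻²)^2
(3s)^3 = 8.8×10⁻³⁴ / (3.7×10⁻²)^2 = 6.4×10⁻³¹
s = 2.9×10⁻¹¹ mol/L

2.9×10⁻¹¹ M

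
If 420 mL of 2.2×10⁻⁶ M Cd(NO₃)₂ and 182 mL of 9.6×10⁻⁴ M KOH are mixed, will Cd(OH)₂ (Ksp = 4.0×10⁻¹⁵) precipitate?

Total volume after mixing = 420 + 182 = 602 mL.
[Cd²⁺] = (2.2×10⁻⁶)(420)/602 = 1.5×10⁻⁶ M
[OH⁻] = (9.6×10⁻⁴)(182)/602 = 2.9×10⁻⁴ M
Q = [Cd²⁺][OH⁻]^2 = 1.3×10⁻¹³
Since Q (1.3×10⁻¹³) exceeds Ksp (4.0×10⁻¹⁵), Cd(OH)₂ will precipitate.

Yes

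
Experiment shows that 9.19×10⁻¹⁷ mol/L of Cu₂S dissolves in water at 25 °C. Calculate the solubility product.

Ksp = 3.10×10⁻⁴⁸

Cu₂S(s) ⇌ 2 Cu⁺(aq) + S²⁻(aq)
Let s be the molar solubility. Then [Cu⁺] = 2s and [S²⁻] = s.
Ksp = [Cu⁺]^2[S²⁻] = (2s)^2 · s = 4s^3
Ksp = 4 × (9.19×10⁻¹⁷)^3 = 3.10×10⁻⁴⁸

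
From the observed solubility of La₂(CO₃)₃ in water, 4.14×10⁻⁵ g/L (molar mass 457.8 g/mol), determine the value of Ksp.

Molar solubility s = (4.14×10⁻⁵ g/L) / (457.8 g/mol) = 9.0433×10⁻⁸ mol/L
La₂(CO₃)₃(s) ⇌ 2 La³⁺(aq) + 3 CO₃²⁻(aq)
If s mol/L of La₂(CO₃)₃ dissolves, [La³⁺] = 2s and [CO₃²⁻] = 3s.
Ksp = [La³⁺]^2[CO₃²⁻]^3 = (2s)^2 · (3s)^3 = 108s^5
Ksp = 108 × (9.0433×10⁻⁸)^5 = 6.53×10⁻³⁴

Ksp = 6.53×10⁻³⁴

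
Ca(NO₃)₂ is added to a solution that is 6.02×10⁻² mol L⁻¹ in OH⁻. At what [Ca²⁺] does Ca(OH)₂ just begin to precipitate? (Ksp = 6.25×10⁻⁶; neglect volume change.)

1.72×10⁻³ M

Precipitation of each salt begins when its ion product equals Ksp.
Ca(OH)₂(s) ⇌ Ca²⁺(aq) + 2 OH⁻(aq)
Ksp = [Ca²⁺][OH⁻]^2 = [Ca²⁺](6.02×10⁻²)^2
[Ca²⁺] = 6.25×10⁻⁶ / (6.02×10⁻²)^2 = 1.72×10⁻³
[Ca²⁺] = 1.72×10⁻³ mol L⁻¹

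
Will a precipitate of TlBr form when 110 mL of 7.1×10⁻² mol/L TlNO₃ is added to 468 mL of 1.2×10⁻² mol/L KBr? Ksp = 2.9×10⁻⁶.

Yes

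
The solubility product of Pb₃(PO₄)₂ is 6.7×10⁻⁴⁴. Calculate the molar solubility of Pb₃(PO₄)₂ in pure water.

9.1×10⁻¹⁰ M

Pb₃(PO₄)₂(s) ⇌ 3 Pb²⁺(aq) + 2 PO₄³⁻(aq)
With molar solubility s: [Pb²⁺] = 3s, [PO₄³⁻] = 2s.
Ksp = [Pb²⁺]^3[PO₄³⁻]^2 = (3s)^3 · (2s)^2 = 108s^5
108s^5 = 6.7×10⁻⁴⁴  ⇒  s^5 = 6.2×10⁻⁴⁶
s = 9.1×10⁻¹⁰ M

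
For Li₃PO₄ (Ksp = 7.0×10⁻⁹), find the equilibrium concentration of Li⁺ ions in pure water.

1.2×10⁻² M

Li₃PO₄(s) ⇌ 3 Li⁺(aq) + PO₄³⁻(aq)
If s mol/L of Li₃PO₄ dissolves, [Li⁺] = 3s and [PO₄³⁻] = s.
Ksp = [Li⁺]^3[PO₄³⁻] = (3s)^3 · s = 27s^4 = 7.0×10⁻⁹
s = 4.0×10⁻³ mol L⁻¹
[Li⁺] = 3s = 1.2×10⁻² mol L⁻¹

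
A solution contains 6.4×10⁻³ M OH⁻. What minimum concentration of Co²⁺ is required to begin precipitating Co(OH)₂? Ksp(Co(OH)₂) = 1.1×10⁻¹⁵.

2.7×10⁻¹¹ M

The threshold for precipitation is Q = Ksp.
Co(OH)₂(s) ⇌ Co²⁺(aq) + 2 OH⁻(aq)
Ksp = [Co²⁺][OH⁻]^2 = [Co²⁺](6.4×10⁻³)^2
[Co²⁺] = 1.1×10⁻¹⁵ / (6.4×10⁻³)^2 = 2.7×10⁻¹¹
[Co²⁺] = 2.7×10⁻¹¹ M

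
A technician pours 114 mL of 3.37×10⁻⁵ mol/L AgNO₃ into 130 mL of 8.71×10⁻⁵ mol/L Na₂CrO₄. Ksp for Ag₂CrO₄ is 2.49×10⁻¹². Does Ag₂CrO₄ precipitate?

Total volume after mixing = 114 + 130 = 244 mL.
[Ag⁺] = (3.37×10⁻⁵)(114)/244 = 1.57×10⁻⁵ mol/L
[CrO₄²⁻] = (8.71×10⁻⁵)(130)/244 = 4.64×10⁻⁵ mol/L
Q = [Ag⁺]^2[CrO₄²⁻] = 1.15×10⁻¹⁴
Q = 1.15×10⁻¹⁴ < Ksp = 2.49×10⁻¹², so the solution is unsaturated and no precipitate forms.

No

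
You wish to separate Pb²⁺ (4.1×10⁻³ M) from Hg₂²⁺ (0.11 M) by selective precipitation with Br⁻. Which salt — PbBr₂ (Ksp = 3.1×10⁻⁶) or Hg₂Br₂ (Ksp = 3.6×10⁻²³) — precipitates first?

A salt starts to precipitate once the ion product Q reaches its Ksp.
For PbBr₂: [Br⁻] = (Ksp/[Pb²⁺])^(1/2) = 2.7×10⁻² M
For Hg₂Br₂: [Br⁻] = (Ksp/[Hg₂²⁺])^(1/2) = 1.8×10⁻¹¹ M
Since Hg₂Br₂ needs less Br⁻ to reach saturation, it precipitates first.

Hg₂Br₂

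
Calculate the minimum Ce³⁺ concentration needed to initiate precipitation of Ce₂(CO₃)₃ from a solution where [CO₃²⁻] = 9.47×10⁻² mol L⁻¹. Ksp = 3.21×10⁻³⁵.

1.94×10⁻¹⁶ M

Each salt precipitates once Q = Ksp for that salt.
Ce₂(CO₃)₃(s) ⇌ 2 Ce³⁺(aq) + 3 CO₃²⁻(aq)
Ksp = [Ce³⁺]^2[CO₃²⁻]^3 = [Ce³⁺]^2(9.47×10⁻²)^3
[Ce³⁺]^2 = 3.21×10⁻³⁵ / (9.47×10⁻²)^3 = 3.78×10⁻³²
[Ce³⁺] = 1.94×10⁻¹⁶ mol L⁻¹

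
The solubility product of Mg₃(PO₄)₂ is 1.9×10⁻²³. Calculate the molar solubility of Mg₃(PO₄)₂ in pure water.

Mg₃(PO₄)₂(s) ⇌ 3 Mg²⁺(aq) + 2 PO₄³⁻(aq)
Let s be the molar solubility. Then [Mg²⁺] = 3s and [PO₄³⁻] = 2s.
Ksp = [Mg²⁺]^3[PO₄³⁻]^2 = (3s)^3 · (2s)^2 = 108s^5
108s^5 = 1.9×10⁻²³  ⇒  s^5 = 1.8×10⁻²⁵
s = (1.8×10⁻²⁵)^(1/5) = 1.1×10⁻⁵ mol L⁻¹

1.1×10⁻⁵ M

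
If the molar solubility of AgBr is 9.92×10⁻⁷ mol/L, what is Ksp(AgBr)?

AgBr(s) ⇌ Ag⁺(aq) + Br⁻(aq)
Let s be the molar solubility. Then [Ag⁺] = s and [Br⁻] = s.
Ksp = [Ag⁺][Br⁻] = s · s = s^2
Ksp = (9.92×10⁻⁷)^2 = 9.84×10⁻¹³

Ksp = 9.84×10⁻¹³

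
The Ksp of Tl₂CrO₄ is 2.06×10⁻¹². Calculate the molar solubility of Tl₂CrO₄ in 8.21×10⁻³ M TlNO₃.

Tl₂CrO₄(s) ⇌ 2 Tl⁺(aq) + CrO₄²⁻(aq)
The solution already contains Tl⁺ at 8.21×10⁻³ M. Let s be the molar solubility of Tl₂CrO₄.
[Tl⁺] ≈ 8.21×10⁻³ M (common ion dominates); [CrO₄²⁻] = s.
Ksp = [Tl⁺]^2[CrO₄²⁻] = (8.21×10⁻³)^2s
s = 2.06×10⁻¹² / (8.21×10⁻³)^2 = 3.06×10⁻⁸
s = 3.06×10⁻⁸ M

3.06×10⁻⁸ M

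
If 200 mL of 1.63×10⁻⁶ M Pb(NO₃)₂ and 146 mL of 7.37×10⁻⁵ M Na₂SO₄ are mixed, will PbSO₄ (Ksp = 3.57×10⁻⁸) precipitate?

After mixing, V = 200 mL + 146 mL = 346 mL.
[Pb²⁺] = (1.63×10⁻⁶)(200)/346 = 9.42×10⁻⁷ M
[SO₄²⁻] = (7.37×10⁻⁵)(146)/346 = 3.11×10⁻⁵ M
Q = [Pb²⁺][SO₄²⁻] = 2.93×10⁻¹¹
Q = 2.93×10⁻¹¹ < Ksp = 3.57×10⁻⁸, so the solution is unsaturated and no precipitate forms.

No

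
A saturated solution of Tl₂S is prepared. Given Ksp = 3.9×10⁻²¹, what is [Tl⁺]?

2.0×10⁻⁷ M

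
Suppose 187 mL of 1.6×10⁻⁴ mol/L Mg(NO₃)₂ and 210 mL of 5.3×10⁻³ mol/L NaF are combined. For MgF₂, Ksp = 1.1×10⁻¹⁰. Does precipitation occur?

Yes

Total volume after mixing = 187 + 210 = 397 mL.
[Mg²⁺] = (1.6×10⁻⁴)(187)/397 = 7.5×10⁻⁵ mol/L
[F⁻] = (5.3×10⁻³)(210)/397 = 2.8×10⁻³ mol/L
Q = [Mg²⁺][F⁻]^2 = 5.9×10⁻¹⁰
Because Q > Ksp (5.9×10⁻¹⁰ vs 1.1×10⁻¹⁰), a precipitate of MgF₂ forms.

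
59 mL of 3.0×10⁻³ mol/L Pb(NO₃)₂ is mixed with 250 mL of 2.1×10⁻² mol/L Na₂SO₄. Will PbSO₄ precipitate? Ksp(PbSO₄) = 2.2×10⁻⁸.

Yes

After mixing, V = 59 mL + 250 mL = 309 mL.
[Pb²⁺] = (3.0×10⁻³)(59)/309 = 5.7×10⁻⁴ mol/L
[SO₄²⁻] = (2.1×10⁻²)(250)/309 = 1.7×10⁻² mol/L
Q = [Pb²⁺][SO₄²⁻] = 9.7×10⁻⁶
Since Q (9.7×10⁻⁶) exceeds Ksp (2.2×10⁻⁸), PbSO₄ will precipitate.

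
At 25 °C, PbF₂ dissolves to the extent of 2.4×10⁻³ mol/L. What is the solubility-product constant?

Ksp = 5.5×10⁻⁸

PbF₂(s) ⇌ Pb²⁺(aq) + 2 F⁻(aq)
If s mol/L of PbF₂ dissolves, [Pb²⁺] = s and [F⁻] = 2s.
Ksp = [Pb²⁺][F⁻]^2 = s · (2s)^2 = 4s^3
Ksp = 4 × (2.4×10⁻³)^3 = 5.5×10⁻⁸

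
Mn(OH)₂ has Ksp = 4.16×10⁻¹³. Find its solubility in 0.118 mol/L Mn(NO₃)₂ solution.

Mn(OH)₂(s) ⇌ Mn²⁺(aq) + 2 OH⁻(aq)
Mn²⁺ is already present at 0.118 mol/L. If s mol/L of Mn(OH)₂ dissolves, [OH⁻] = 2s while [Mn²⁺] ≈ 0.118 mol/L.
Ksp = [Mn²⁺][OH⁻]^2 = (0.118)(2s)^2
(2s)^2 = 4.16×10⁻¹³ / (0.118) = 3.53×10⁻¹²
s = 9.39×10⁻⁷ mol/L

9.39×10⁻⁷ M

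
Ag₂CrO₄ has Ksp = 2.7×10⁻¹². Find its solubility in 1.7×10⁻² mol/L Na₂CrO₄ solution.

6.3×10⁻⁶ M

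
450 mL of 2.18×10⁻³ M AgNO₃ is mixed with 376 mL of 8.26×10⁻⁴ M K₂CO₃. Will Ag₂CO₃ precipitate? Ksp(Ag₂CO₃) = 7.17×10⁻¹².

Yes

After mixing, V = 450 mL + 376 mL = 826 mL.
[Ag⁺] = (2.18×10⁻³)(450)/826 = 1.19×10⁻³ M
[CO₃²⁻] = (8.26×10⁻⁴)(376)/826 = 3.76×10⁻⁴ M
Q = [Ag⁺]^2[CO₃²⁻] = 5.30×10⁻¹⁰
Since Q (5.30×10⁻¹⁰) exceeds Ksp (7.17×10⁻¹²), Ag₂CO₃ will precipitate.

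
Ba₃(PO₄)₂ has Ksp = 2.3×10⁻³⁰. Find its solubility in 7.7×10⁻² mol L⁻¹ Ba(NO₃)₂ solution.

Ba₃(PO₄)₂(s) ⇌ 3 Ba²⁺(aq) + 2 PO₄³⁻(aq)
The solution already contains Ba²⁺ at 7.7×10⁻² mol L⁻¹. Let s be the molar solubility of Ba₃(PO₄)₂.
[Ba²⁺] ≈ 7.7×10⁻² mol L⁻¹ (common ion dominates); [PO₄³⁻] = 2s.
Ksp = [Ba²⁺]^3[PO₄³⁻]^2 = (7.7×10⁻²)^3(2s)^2
(2s)^2 = 2.3×10⁻³⁰ / (7.7×10⁻²)^3 = 5.0×10⁻²⁷
s = 3.5×10⁻¹⁴ mol L⁻¹

3.5×10⁻¹⁴ M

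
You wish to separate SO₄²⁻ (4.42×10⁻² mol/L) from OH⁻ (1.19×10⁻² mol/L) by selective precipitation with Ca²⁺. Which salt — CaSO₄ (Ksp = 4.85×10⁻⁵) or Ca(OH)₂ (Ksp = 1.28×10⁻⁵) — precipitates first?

CaSO₄

Precipitation of each salt begins when its ion product equals Ksp.
For CaSO₄: [Ca²⁺] = (Ksp/[SO₄²⁻]) = 1.10×10⁻³ mol/L
For Ca(OH)₂: [Ca²⁺] = (Ksp/[OH⁻]^2) = 9.04×10⁻² mol/L
CaSO₄ requires the lower [Ca²⁺], so it precipitates first.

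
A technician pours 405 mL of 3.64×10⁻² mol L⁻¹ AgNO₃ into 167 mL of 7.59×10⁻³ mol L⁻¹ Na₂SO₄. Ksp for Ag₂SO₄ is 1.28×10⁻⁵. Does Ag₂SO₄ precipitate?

The combined volume is 572 mL.
[Ag⁺] = (3.64×10⁻²)(405)/572 = 2.58×10⁻² mol L⁻¹
[SO₄²⁻] = (7.59×10⁻³)(167)/572 = 2.22×10⁻³ mol L⁻¹
Q = [Ag⁺]^2[SO₄²⁻] = 1.47×10⁻⁶
Since Q (1.47×10⁻⁶) is less than Ksp (1.28×10⁻⁵), no Ag₂SO₄ precipitates.

No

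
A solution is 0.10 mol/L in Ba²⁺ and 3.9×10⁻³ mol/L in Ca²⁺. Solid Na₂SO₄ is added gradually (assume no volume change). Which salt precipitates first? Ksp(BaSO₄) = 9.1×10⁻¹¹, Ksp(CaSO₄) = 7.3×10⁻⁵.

BaSO₄

A salt starts to precipitate once the ion product Q reaches its Ksp.
For BaSO₄: [SO₄²⁻] = (Ksp/[Ba²⁺]) = 9.1×10⁻¹⁰ mol/L
For CaSO₄: [SO₄²⁻] = (Ksp/[Ca²⁺]) = 1.9×10⁻² mol/L
The smaller threshold [SO₄²⁻] is reached first, so BaSO₄ precipitates first.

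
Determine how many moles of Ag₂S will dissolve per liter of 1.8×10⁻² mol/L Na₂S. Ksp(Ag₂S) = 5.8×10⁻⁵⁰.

9.0×10⁻²⁵ M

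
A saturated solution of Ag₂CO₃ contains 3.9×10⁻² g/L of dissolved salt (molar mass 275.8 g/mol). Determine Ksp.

Molar solubility s = (3.9×10⁻² g/L) / (275.8 g/mol) = 1.414×10⁻⁴ mol/L
Ag₂CO₃(s) ⇌ 2 Ag⁺(aq) + CO₃²⁻(aq)
With molar solubility s: [Ag⁺] = 2s, [CO₃²⁻] = s.
Ksp = [Ag⁺]^2[CO₃²⁻] = (2s)^2 · s = 4s^3
Ksp = 4 × (1.414×10⁻⁴)^3 = 1.1×10⁻¹¹

Ksp = 1.1×10⁻¹¹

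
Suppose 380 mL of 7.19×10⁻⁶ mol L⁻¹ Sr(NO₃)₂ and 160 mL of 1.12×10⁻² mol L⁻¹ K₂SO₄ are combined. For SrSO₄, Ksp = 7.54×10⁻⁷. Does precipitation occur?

No

Total volume after mixing = 380 + 160 = 540 mL.
[Sr²⁺] = (7.19×10⁻⁶)(380)/540 = 5.06×10⁻⁶ mol L⁻¹
[SO₄²⁻] = (1.12×10⁻²)(160)/540 = 3.32×10⁻³ mol L⁻¹
Q = [Sr²⁺][SO₄²⁻] = 1.68×10⁻⁸
Since Q (1.68×10⁻⁸) is less than Ksp (7.54×10⁻⁷), no SrSO₄ precipitates.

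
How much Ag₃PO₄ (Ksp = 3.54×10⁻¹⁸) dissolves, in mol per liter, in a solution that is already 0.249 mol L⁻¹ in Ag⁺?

Ag₃PO₄(s) ⇌ 3 Ag⁺(aq) + PO₄³⁻(aq)
Ag⁺ is already present at 0.249 mol L⁻¹. If s mol/L of Ag₃PO₄ dissolves, [PO₄³⁻] = s while [Ag⁺] ≈ 0.249 mol L⁻¹.
Ksp = [Ag⁺]^3[PO₄³⁻] = (0.249)^3s
s = 3.54×10⁻¹⁸ / (0.249)^3 = 2.29×10⁻¹⁶
s = 2.29×10⁻¹⁶ mol L⁻¹

2.29×10⁻¹⁶ M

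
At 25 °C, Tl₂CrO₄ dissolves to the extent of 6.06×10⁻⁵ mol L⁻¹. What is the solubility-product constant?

Tl₂CrO₄(s) ⇌ 2 Tl⁺(aq) + CrO₄²⁻(aq)
Call the molar solubility s, so that [Tl⁺] = 2s and [CrO₄²⁻] = s.
Ksp = [Tl⁺]^2[CrO₄²⁻] = (2s)^2 · s = 4s^3
Ksp = 4 × (6.06×10⁻⁵)^3 = 8.90×10⁻¹³

Ksp = 8.90×10⁻¹³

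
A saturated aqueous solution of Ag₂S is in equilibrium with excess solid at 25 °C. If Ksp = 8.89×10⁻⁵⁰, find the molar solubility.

2.81×10⁻¹⁷ M

Ag₂S(s) ⇌ 2 Ag⁺(aq) + S²⁻(aq)
For each mole of Ag₂S that dissolves per liter, [Ag⁺] = 2s and [S²⁻] = s; let s denote this solubility.
Ksp = [Ag⁺]^2[S²⁻] = (2s)^2 · s = 4s^3
4s^3 = 8.89×10⁻⁵⁰  ⇒  s^3 = 2.22×10⁻⁵⁰
s = 2.81×10⁻¹⁷ mol/L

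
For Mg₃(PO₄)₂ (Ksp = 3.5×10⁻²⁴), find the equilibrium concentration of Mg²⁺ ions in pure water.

2.4×10⁻⁵ M

Mg₃(PO₄)₂(s) ⇌ 3 Mg²⁺(aq) + 2 PO₄³⁻(aq)
Let s be the molar solubility. Then [Mg²⁺] = 3s and [PO₄³⁻] = 2s.
Ksp = [Mg²⁺]^3[PO₄³⁻]^2 = (3s)^3 · (2s)^2 = 108s^5 = 3.5×10⁻²⁴
s = 8.0×10⁻⁶ M
[Mg²⁺] = 3s = 2.4×10⁻⁵ M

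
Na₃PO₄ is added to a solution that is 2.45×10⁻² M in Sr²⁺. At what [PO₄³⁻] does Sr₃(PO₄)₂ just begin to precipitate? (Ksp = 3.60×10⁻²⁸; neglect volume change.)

4.95×10⁻¹² M

Precipitation of each salt begins when its ion product equals Ksp.
Sr₃(PO₄)₂(s) ⇌ 3 Sr²⁺(aq) + 2 PO₄³⁻(aq)
Ksp = [Sr²⁺]^3[PO₄³⁻]^2 = [PO₄³⁻]^2(2.45×10⁻²)^3
[PO₄³⁻]^2 = 3.60×10⁻²⁸ / (2.45×10⁻²)^3 = 2.45×10⁻²³
[PO₄³⁻] = 4.95×10⁻¹² M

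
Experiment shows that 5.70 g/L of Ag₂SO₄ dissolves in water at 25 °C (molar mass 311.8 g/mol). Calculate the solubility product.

Convert to molarity: s = 5.70 / 311.8 = 1.8281×10⁻² mol/L
Ag₂SO₄(s) ⇌ 2 Ag⁺(aq) + SO₄²⁻(aq)
With molar solubility s: [Ag⁺] = 2s, [SO₄²⁻] = s.
Ksp = [Ag⁺]^2[SO₄²⁻] = (2s)^2 · s = 4s^3
Ksp = 4 × (1.8281×10⁻²)^3 = 2.44×10⁻⁵

Ksp = 2.44×10⁻⁵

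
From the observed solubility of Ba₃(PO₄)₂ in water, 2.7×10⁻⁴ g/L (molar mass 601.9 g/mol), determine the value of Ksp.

s = (2.7×10⁻⁴ g L⁻¹)/(601.9 g mol⁻¹) = 4.486×10⁻⁷ M
Ba₃(PO₄)₂(s) ⇌ 3 Ba²⁺(aq) + 2 PO₄³⁻(aq)
For each mole of Ba₃(PO₄)₂ that dissolves per liter, [Ba²⁺] = 3s and [PO₄³⁻] = 2s; let s denote this solubility.
Ksp = [Ba²⁺]^3[PO₄³⁻]^2 = (3s)^3 · (2s)^2 = 108s^5
Ksp = 108 × (4.486×10⁻⁷)^5 = 2.0×10⁻³⁰

Ksp = 2.0×10⁻³⁰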